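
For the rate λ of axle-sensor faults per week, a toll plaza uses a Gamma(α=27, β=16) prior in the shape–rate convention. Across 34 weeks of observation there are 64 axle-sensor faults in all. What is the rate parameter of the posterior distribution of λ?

Total count 64 over total exposure 34 weeks.
Conjugate update: add total count to the shape and total exposure to the rate, giving Gamma(91, 50).

50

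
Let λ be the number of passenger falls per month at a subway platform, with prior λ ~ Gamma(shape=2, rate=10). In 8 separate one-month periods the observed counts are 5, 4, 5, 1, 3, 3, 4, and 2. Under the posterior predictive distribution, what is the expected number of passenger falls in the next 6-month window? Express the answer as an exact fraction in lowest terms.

29/3

Total count: 5 + 4 + 5 + 1 + 3 + 3 + 4 + 2 = 27.
Total exposure: 8 months.
Posterior: α' = 2 + 27 = 29, β' = 10 + 8 = 18.
Predictive mean over a 6-month window = T·E[λ|data] = 6·29/18 = 29/3.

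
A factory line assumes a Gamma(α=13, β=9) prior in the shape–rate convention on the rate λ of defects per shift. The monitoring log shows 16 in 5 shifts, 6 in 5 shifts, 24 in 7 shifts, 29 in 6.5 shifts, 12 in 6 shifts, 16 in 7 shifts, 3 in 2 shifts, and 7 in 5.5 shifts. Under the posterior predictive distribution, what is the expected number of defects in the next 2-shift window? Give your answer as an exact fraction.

Total count: 16 + 6 + 24 + 29 + 12 + 16 + 3 + 7 = 113.
Total exposure: 5 + 5 + 7 + 6.5 + 6 + 7 + 2 + 5.5 = 44 shifts.
The Gamma prior is conjugate for the Poisson rate, so λ | data ~ Gamma(13+113, 9+44) = Gamma(126, 53).
Predictive mean over a 2-shift window = T·E[λ|data] = 2·126/53 = 252/53.

252/53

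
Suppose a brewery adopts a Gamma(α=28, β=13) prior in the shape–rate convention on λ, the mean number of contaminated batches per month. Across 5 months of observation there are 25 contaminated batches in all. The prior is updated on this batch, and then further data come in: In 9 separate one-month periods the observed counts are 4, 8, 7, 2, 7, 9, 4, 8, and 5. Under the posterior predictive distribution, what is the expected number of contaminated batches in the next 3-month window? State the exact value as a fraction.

107/9

Total count 25 over total exposure 5 months.
After the first batch: Gamma(28 + 25, 13 + 5) = Gamma(53, 18).
Total count: 4 + 8 + 7 + 2 + 7 + 9 + 4 + 8 + 5 = 54.
Total exposure: 9 months.
After the second batch: Gamma(53 + 54, 18 + 9) = Gamma(107, 27).
Predictive mean over a 3-month window = T·E[λ|data] = 3·107/27 = 107/9.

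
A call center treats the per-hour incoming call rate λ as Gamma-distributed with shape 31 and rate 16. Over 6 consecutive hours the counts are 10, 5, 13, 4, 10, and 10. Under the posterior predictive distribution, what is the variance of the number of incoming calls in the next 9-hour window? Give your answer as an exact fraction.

Total count: 10 + 5 + 13 + 4 + 10 + 10 = 52.
Total exposure: 6 hours.
Conjugate update: add total count to the shape and total exposure to the rate, giving Gamma(83, 22).
The posterior predictive for a window of length T is Negative Binomial with variance T·α'·(β'+T)/β'² = 9·83·31/484 = 23157/484.

23157/484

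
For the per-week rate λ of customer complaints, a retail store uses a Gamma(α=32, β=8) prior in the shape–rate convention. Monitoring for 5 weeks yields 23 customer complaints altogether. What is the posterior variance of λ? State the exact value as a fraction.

55/169

Total count 23 over total exposure 5 weeks.
Posterior: α' = 32 + 23 = 55, β' = 8 + 5 = 13.
Posterior variance = α'/β'² = 55/169.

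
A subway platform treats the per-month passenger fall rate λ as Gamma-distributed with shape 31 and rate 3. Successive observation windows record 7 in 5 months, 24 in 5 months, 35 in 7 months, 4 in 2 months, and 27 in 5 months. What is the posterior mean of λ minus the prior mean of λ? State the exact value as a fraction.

Total count: 7 + 24 + 35 + 4 + 27 = 97.
Total exposure: 5 + 5 + 7 + 2 + 5 = 24 months.
Posterior: α' = 31 + 97 = 128, β' = 3 + 24 = 27.
Posterior mean = 128/27 = 128/27; prior mean = 31/3 = 31/3. Difference = 128/27 − 31/3 = -151/27.

-151/27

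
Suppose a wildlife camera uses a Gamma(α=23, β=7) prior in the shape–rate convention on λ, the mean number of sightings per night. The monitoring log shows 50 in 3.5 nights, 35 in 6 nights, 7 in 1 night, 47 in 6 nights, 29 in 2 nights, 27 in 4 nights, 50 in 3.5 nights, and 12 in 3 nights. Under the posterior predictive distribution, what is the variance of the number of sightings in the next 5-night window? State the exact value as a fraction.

7175/162

Total count: 50 + 35 + 7 + 47 + 29 + 27 + 50 + 12 = 257.
Total exposure: 3.5 + 6 + 1 + 6 + 2 + 4 + 3.5 + 3 = 29 nights.
Conjugate update: add total count to the shape and total exposure to the rate, giving Gamma(280, 36).
The posterior predictive for a window of length T is Negative Binomial with variance T·α'·(β'+T)/β'² = 5·280·41/1296 = 7175/162.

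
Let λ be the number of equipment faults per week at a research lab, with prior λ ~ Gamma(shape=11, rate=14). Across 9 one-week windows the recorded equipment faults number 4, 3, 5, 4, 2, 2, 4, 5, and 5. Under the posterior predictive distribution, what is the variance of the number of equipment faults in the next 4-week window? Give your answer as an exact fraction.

4860/529

Total count: 4 + 3 + 5 + 4 + 2 + 2 + 4 + 5 + 5 = 34.
Total exposure: 9 weeks.
The Gamma prior is conjugate for the Poisson rate, so λ | data ~ Gamma(11+34, 14+9) = Gamma(45, 23).
The posterior predictive for a window of length T is Negative Binomial with variance T·α'·(β'+T)/β'² = 4·45·27/529 = 4860/529.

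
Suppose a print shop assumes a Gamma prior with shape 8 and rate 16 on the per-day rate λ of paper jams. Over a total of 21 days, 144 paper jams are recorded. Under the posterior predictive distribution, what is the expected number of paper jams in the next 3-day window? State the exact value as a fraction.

456/37

Total count 144 over total exposure 21 days.
Conjugate update: add total count to the shape and total exposure to the rate, giving Gamma(152, 37).
Predictive mean over a 3-day window = T·E[λ|data] = 3·152/37 = 456/37.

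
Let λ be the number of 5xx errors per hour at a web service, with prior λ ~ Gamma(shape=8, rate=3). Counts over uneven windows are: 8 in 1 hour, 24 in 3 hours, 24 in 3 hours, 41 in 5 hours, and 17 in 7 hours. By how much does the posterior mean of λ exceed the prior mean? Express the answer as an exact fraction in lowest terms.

Total count: 8 + 24 + 24 + 41 + 17 = 114.
Total exposure: 1 + 3 + 3 + 5 + 7 = 19 hours.
Gamma(α, β) with Poisson data over total exposure Σt gives posterior Gamma(α+Σx, β+Σt) = Gamma(122, 22).
Posterior mean = 122/22 = 61/11; prior mean = 8/3 = 8/3. Difference = 61/11 − 8/3 = 95/33.

95/33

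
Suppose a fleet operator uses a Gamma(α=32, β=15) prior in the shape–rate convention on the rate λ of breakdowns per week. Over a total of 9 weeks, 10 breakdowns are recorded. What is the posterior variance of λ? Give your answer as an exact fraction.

7/96

Total count 10 over total exposure 9 weeks.
Posterior: α' = 32 + 10 = 42, β' = 15 + 9 = 24.
Posterior variance = α'/β'² = 42/576 = 7/96.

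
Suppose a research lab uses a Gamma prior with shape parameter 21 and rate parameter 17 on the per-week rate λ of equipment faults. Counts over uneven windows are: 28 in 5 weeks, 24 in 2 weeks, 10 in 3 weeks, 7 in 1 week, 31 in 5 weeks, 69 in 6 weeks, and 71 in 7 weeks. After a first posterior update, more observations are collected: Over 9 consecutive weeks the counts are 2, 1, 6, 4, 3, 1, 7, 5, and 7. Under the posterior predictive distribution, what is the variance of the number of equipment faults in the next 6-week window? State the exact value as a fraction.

Total count: 28 + 24 + 10 + 7 + 31 + 69 + 71 = 240.
Total exposure: 5 + 2 + 3 + 1 + 5 + 6 + 7 = 29 weeks.
After the first batch: Gamma(21 + 240, 17 + 29) = Gamma(261, 46).
Total count: 2 + 1 + 6 + 4 + 3 + 1 + 7 + 5 + 7 = 36.
Total exposure: 9 weeks.
After the second batch: Gamma(261 + 36, 46 + 9) = Gamma(297, 55).
The posterior predictive for a window of length T is Negative Binomial with variance T·α'·(β'+T)/β'² = 6·297·61/3025 = 9882/275.

9882/275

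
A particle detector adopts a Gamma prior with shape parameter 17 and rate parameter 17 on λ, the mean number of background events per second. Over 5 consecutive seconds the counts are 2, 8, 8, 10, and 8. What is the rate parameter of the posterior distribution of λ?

22

Total count: 2 + 8 + 8 + 10 + 8 = 36.
Total exposure: 5 seconds.
Conjugate update: add total count to the shape and total exposure to the rate, giving Gamma(53, 22).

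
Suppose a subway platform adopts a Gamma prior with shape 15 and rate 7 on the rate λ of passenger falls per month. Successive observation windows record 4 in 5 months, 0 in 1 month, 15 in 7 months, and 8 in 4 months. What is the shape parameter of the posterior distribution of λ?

42

Total count: 4 + 0 + 15 + 8 = 27.
Total exposure: 5 + 1 + 7 + 4 = 17 months.
Conjugate update: add total count to the shape and total exposure to the rate, giving Gamma(42, 24).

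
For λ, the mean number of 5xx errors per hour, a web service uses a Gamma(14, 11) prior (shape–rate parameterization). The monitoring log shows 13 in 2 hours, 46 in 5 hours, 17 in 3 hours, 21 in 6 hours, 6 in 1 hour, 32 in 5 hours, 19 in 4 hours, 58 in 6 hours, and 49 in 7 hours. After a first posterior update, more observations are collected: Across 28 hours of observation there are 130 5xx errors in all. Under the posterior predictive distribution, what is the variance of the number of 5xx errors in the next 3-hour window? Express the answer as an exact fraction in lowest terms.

10935/676

Total count: 13 + 46 + 17 + 21 + 6 + 32 + 19 + 58 + 49 = 261.
Total exposure: 2 + 5 + 3 + 6 + 1 + 5 + 4 + 6 + 7 = 39 hours.
After the first batch: Gamma(14 + 261, 11 + 39) = Gamma(275, 50).
Total count 130 over total exposure 28 hours.
After the second batch: Gamma(275 + 130, 50 + 28) = Gamma(405, 78).
The posterior predictive for a window of length T is Negative Binomial with variance T·α'·(β'+T)/β'² = 3·405·81/6084 = 10935/676.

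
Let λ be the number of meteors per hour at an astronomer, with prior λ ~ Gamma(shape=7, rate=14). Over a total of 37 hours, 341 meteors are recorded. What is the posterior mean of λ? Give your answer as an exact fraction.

116/17

Total count 341 over total exposure 37 hours.
The Gamma prior is conjugate for the Poisson rate, so λ | data ~ Gamma(7+341, 14+37) = Gamma(348, 51).
Posterior mean = α'/β' = 348/51 = 116/17.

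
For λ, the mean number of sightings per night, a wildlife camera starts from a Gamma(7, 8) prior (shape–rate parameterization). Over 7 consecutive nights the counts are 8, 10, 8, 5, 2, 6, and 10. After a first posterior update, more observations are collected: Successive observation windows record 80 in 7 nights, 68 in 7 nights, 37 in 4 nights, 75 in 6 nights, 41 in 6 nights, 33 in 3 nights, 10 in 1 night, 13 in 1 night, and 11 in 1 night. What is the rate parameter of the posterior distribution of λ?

51

Total count: 8 + 10 + 8 + 5 + 2 + 6 + 10 = 49.
Total exposure: 7 nights.
After the first batch: Gamma(7 + 49, 8 + 7) = Gamma(56, 15).
Total count: 80 + 68 + 37 + 75 + 41 + 33 + 10 + 13 + 11 = 368.
Total exposure: 7 + 7 + 4 + 6 + 6 + 3 + 1 + 1 + 1 = 36 nights.
After the second batch: Gamma(56 + 368, 15 + 36) = Gamma(424, 51).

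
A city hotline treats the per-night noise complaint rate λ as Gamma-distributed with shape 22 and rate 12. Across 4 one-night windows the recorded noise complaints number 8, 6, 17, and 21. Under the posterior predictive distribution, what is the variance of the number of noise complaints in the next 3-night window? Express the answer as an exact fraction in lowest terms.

2109/128

Total count: 8 + 6 + 17 + 21 = 52.
Total exposure: 4 nights.
Conjugate update: add total count to the shape and total exposure to the rate, giving Gamma(74, 16).
The posterior predictive for a window of length T is Negative Binomial with variance T·α'·(β'+T)/β'² = 3·74·19/256 = 2109/128.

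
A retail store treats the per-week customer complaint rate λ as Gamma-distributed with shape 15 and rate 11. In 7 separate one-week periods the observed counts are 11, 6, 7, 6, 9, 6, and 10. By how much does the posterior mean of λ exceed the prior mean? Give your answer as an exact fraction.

250/99

Total count: 11 + 6 + 7 + 6 + 9 + 6 + 10 = 55.
Total exposure: 7 weeks.
The Gamma prior is conjugate for the Poisson rate, so λ | data ~ Gamma(15+55, 11+7) = Gamma(70, 18).
Posterior mean = 70/18 = 35/9; prior mean = 15/11 = 15/11. Difference = 35/9 − 15/11 = 250/99.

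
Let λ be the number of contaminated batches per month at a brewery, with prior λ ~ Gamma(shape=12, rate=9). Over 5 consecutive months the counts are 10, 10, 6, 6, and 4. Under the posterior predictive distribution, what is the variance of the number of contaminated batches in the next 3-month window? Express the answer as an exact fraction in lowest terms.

612/49

Total count: 10 + 10 + 6 + 6 + 4 = 36.
Total exposure: 5 months.
By Gamma–Poisson conjugacy, the posterior is Gamma(α + Σx, β + Σt) = Gamma(12 + 36, 9 + 5) = Gamma(48, 14).
The posterior predictive for a window of length T is Negative Binomial with variance T·α'·(β'+T)/β'² = 3·48·17/196 = 612/49.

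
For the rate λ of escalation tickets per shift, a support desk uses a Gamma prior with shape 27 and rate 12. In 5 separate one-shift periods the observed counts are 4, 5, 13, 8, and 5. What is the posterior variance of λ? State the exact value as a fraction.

Total count: 4 + 5 + 13 + 8 + 5 = 35.
Total exposure: 5 shifts.
By Gamma–Poisson conjugacy, the posterior is Gamma(α + Σx, β + Σt) = Gamma(27 + 35, 12 + 5) = Gamma(62, 17).
Posterior variance = α'/β'² = 62/289.

62/289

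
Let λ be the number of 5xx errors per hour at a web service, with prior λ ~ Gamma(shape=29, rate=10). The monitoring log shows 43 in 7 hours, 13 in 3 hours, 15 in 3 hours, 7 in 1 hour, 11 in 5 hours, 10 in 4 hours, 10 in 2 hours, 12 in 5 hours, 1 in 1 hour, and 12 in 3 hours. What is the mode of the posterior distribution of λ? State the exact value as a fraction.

81/22

Total count: 43 + 13 + 15 + 7 + 11 + 10 + 10 + 12 + 1 + 12 = 134.
Total exposure: 7 + 3 + 3 + 1 + 5 + 4 + 2 + 5 + 1 + 3 = 34 hours.
Gamma(α, β) with Poisson data over total exposure Σt gives posterior Gamma(α+Σx, β+Σt) = Gamma(163, 44).
Posterior mode = (α'−1)/β' = 162/44 = 81/22.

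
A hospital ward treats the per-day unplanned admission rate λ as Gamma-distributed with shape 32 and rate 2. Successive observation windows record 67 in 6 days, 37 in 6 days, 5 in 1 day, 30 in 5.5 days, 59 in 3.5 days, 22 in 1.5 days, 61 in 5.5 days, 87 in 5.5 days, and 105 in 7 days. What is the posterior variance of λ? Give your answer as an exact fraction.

Total count: 67 + 37 + 5 + 30 + 59 + 22 + 61 + 87 + 105 = 473.
Total exposure: 6 + 6 + 1 + 5.5 + 3.5 + 1.5 + 5.5 + 5.5 + 7 = 41.5 days.
Conjugate update: add total count to the shape and total exposure to the rate, giving Gamma(505, 87/2).
Posterior variance = α'/β'² = 505/(7569/4) = 2020/7569.

2020/7569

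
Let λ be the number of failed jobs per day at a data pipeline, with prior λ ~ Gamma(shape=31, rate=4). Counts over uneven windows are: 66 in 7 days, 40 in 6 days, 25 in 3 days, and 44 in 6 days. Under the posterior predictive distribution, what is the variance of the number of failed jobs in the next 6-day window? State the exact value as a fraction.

Total count: 66 + 40 + 25 + 44 = 175.
Total exposure: 7 + 6 + 3 + 6 = 22 days.
The Gamma prior is conjugate for the Poisson rate, so λ | data ~ Gamma(31+175, 4+22) = Gamma(206, 26).
The posterior predictive for a window of length T is Negative Binomial with variance T·α'·(β'+T)/β'² = 6·206·32/676 = 9888/169.

9888/169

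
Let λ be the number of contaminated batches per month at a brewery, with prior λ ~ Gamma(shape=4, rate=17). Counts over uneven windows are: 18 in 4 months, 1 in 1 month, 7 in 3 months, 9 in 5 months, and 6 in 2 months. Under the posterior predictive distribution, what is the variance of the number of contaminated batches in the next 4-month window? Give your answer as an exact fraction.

405/64

Total count: 18 + 1 + 7 + 9 + 6 = 41.
Total exposure: 4 + 1 + 3 + 5 + 2 = 15 months.
By Gamma–Poisson conjugacy, the posterior is Gamma(α + Σx, β + Σt) = Gamma(4 + 41, 17 + 15) = Gamma(45, 32).
The posterior predictive for a window of length T is Negative Binomial with variance T·α'·(β'+T)/β'² = 4·45·36/1024 = 405/64.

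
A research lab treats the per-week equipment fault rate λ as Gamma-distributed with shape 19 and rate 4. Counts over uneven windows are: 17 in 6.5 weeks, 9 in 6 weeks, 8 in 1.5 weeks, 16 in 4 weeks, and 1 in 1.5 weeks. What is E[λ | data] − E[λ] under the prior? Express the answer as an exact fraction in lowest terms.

-333/188

Total count: 17 + 9 + 8 + 16 + 1 = 51.
Total exposure: 6.5 + 6 + 1.5 + 4 + 1.5 = 19.5 weeks.
Posterior: α' = 19 + 51 = 70, β' = 4 + 19.5 = 47/2.
Posterior mean = 70/(47/2) = 140/47; prior mean = 19/4 = 19/4. Difference = 140/47 − 19/4 = -333/188.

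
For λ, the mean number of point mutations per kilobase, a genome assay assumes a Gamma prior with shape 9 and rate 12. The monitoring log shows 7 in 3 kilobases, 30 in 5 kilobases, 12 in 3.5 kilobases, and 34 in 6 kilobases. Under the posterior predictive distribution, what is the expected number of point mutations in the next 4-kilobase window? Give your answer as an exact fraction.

Total count: 7 + 30 + 12 + 34 = 83.
Total exposure: 3 + 5 + 3.5 + 6 = 17.5 kilobases.
Gamma(α, β) with Poisson data over total exposure Σt gives posterior Gamma(α+Σx, β+Σt) = Gamma(92, 59/2).
Predictive mean over a 4-kilobase window = T·E[λ|data] = 4·92/(59/2) = 736/59.

736/59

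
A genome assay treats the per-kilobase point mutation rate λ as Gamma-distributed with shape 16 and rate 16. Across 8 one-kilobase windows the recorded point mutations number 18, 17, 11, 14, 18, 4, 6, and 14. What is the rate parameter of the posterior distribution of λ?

24

Total count: 18 + 17 + 11 + 14 + 18 + 4 + 6 + 14 = 102.
Total exposure: 8 kilobases.
Conjugate update: add total count to the shape and total exposure to the rate, giving Gamma(118, 24).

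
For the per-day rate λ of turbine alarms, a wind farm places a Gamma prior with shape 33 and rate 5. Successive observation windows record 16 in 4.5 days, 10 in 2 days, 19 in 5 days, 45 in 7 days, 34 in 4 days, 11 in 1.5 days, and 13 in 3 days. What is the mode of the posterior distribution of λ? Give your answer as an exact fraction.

45/8

Total count: 16 + 10 + 19 + 45 + 34 + 11 + 13 = 148.
Total exposure: 4.5 + 2 + 5 + 7 + 4 + 1.5 + 3 = 27 days.
The Gamma prior is conjugate for the Poisson rate, so λ | data ~ Gamma(33+148, 5+27) = Gamma(181, 32).
Posterior mode = (α'−1)/β' = 180/32 = 45/8.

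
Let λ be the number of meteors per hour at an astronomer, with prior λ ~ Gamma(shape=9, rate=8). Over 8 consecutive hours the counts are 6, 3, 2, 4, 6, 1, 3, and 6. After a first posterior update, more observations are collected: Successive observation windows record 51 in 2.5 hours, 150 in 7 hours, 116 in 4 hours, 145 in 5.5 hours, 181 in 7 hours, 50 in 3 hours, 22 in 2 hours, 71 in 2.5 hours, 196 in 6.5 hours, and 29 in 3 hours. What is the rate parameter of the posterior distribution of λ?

59

Total count: 6 + 3 + 2 + 4 + 6 + 1 + 3 + 6 = 31.
Total exposure: 8 hours.
After the first batch: Gamma(9 + 31, 8 + 8) = Gamma(40, 16).
Total count: 51 + 150 + 116 + 145 + 181 + 50 + 22 + 71 + 196 + 29 = 1011.
Total exposure: 2.5 + 7 + 4 + 5.5 + 7 + 3 + 2 + 2.5 + 6.5 + 3 = 43 hours.
After the second batch: Gamma(40 + 1011, 16 + 43) = Gamma(1051, 59).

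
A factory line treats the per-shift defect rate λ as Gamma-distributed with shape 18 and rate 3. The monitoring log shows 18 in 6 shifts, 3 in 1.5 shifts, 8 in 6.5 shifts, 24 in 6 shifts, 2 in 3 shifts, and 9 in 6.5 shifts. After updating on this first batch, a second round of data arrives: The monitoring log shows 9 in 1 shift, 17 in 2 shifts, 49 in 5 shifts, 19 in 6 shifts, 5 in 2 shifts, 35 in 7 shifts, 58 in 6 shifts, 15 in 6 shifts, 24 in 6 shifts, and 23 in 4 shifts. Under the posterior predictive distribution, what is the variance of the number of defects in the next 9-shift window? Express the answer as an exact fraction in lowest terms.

Total count: 18 + 3 + 8 + 24 + 2 + 9 = 64.
Total exposure: 6 + 1.5 + 6.5 + 6 + 3 + 6.5 = 29.5 shifts.
After the first batch: Gamma(18 + 64, 3 + 29.5) = Gamma(82, 65/2).
Total count: 9 + 17 + 49 + 19 + 5 + 35 + 58 + 15 + 24 + 23 = 254.
Total exposure: 1 + 2 + 5 + 6 + 2 + 7 + 6 + 6 + 6 + 4 = 45 shifts.
After the second batch: Gamma(82 + 254, 65/2 + 45) = Gamma(336, 155/2).
The posterior predictive for a window of length T is Negative Binomial with variance T·α'·(β'+T)/β'² = 9·336·(173/2)/(24025/4) = 1046304/24025.

1046304/24025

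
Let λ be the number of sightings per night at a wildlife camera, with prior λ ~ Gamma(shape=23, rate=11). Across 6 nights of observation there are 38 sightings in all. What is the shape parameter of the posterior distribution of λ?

Total count 38 over total exposure 6 nights.
The Gamma prior is conjugate for the Poisson rate, so λ | data ~ Gamma(23+38, 11+6) = Gamma(61, 17).

61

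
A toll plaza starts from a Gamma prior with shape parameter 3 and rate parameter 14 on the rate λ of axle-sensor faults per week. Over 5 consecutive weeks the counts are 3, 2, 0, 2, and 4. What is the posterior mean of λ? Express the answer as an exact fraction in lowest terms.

14/19

Total count: 3 + 2 + 0 + 2 + 4 = 11.
Total exposure: 5 weeks.
Gamma(α, β) with Poisson data over total exposure Σt gives posterior Gamma(α+Σx, β+Σt) = Gamma(14, 19).
Posterior mean = α'/β' = 14/19.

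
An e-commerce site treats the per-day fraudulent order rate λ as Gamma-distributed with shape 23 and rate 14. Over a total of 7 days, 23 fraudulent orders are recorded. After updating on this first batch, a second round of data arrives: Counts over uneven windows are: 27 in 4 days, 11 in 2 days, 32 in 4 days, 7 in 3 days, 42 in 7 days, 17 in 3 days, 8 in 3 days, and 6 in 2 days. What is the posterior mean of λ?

Total count 23 over total exposure 7 days.
After the first batch: Gamma(23 + 23, 14 + 7) = Gamma(46, 21).
Total count: 27 + 11 + 32 + 7 + 42 + 17 + 8 + 6 = 150.
Total exposure: 4 + 2 + 4 + 3 + 7 + 3 + 3 + 2 = 28 days.
After the second batch: Gamma(46 + 150, 21 + 28) = Gamma(196, 49).
Posterior mean = α'/β' = 196/49 = 4.

4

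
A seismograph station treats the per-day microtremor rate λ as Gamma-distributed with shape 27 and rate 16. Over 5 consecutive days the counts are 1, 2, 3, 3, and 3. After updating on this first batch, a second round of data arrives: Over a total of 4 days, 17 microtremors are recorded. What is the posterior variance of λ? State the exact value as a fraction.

56/625

Total count: 1 + 2 + 3 + 3 + 3 = 12.
Total exposure: 5 days.
After the first batch: Gamma(27 + 12, 16 + 5) = Gamma(39, 21).
Total count 17 over total exposure 4 days.
After the second batch: Gamma(39 + 17, 21 + 4) = Gamma(56, 25).
Posterior variance = α'/β'² = 56/625.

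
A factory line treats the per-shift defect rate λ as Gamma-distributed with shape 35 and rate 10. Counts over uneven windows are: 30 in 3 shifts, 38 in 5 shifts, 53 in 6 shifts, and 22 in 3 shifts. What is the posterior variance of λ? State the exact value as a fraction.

Total count: 30 + 38 + 53 + 22 = 143.
Total exposure: 3 + 5 + 6 + 3 = 17 shifts.
By Gamma–Poisson conjugacy, the posterior is Gamma(α + Σx, β + Σt) = Gamma(35 + 143, 10 + 17) = Gamma(178, 27).
Posterior variance = α'/β'² = 178/729.

178/729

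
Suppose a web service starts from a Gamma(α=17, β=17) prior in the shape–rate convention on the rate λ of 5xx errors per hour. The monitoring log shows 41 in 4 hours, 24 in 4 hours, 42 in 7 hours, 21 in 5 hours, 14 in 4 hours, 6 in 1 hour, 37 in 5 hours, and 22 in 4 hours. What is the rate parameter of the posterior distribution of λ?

Total count: 41 + 24 + 42 + 21 + 14 + 6 + 37 + 22 = 207.
Total exposure: 4 + 4 + 7 + 5 + 4 + 1 + 5 + 4 = 34 hours.
The Gamma prior is conjugate for the Poisson rate, so λ | data ~ Gamma(17+207, 17+34) = Gamma(224, 51).

51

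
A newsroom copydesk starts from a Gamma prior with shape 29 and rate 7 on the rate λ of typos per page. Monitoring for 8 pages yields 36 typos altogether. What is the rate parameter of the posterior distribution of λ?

Total count 36 over total exposure 8 pages.
The Gamma prior is conjugate for the Poisson rate, so λ | data ~ Gamma(29+36, 7+8) = Gamma(65, 15).

15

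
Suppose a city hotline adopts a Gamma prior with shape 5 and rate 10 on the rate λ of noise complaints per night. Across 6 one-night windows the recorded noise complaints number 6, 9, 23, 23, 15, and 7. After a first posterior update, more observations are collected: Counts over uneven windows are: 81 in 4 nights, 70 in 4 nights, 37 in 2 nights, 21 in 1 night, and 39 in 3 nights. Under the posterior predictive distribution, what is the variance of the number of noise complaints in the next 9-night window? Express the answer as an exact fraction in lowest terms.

3276/25

Total count: 6 + 9 + 23 + 23 + 15 + 7 = 83.
Total exposure: 6 nights.
After the first batch: Gamma(5 + 83, 10 + 6) = Gamma(88, 16).
Total count: 81 + 70 + 37 + 21 + 39 = 248.
Total exposure: 4 + 4 + 2 + 1 + 3 = 14 nights.
After the second batch: Gamma(88 + 248, 16 + 14) = Gamma(336, 30).
The posterior predictive for a window of length T is Negative Binomial with variance T·α'·(β'+T)/β'² = 9·336·39/900 = 3276/25.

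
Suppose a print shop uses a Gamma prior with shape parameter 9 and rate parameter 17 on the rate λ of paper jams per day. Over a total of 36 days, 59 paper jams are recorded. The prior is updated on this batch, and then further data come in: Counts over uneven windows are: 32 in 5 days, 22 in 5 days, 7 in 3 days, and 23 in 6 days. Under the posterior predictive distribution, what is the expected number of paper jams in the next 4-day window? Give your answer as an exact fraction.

76/9

Total count 59 over total exposure 36 days.
After the first batch: Gamma(9 + 59, 17 + 36) = Gamma(68, 53).
Total count: 32 + 22 + 7 + 23 = 84.
Total exposure: 5 + 5 + 3 + 6 = 19 days.
After the second batch: Gamma(68 + 84, 53 + 19) = Gamma(152, 72).
Predictive mean over a 4-day window = T·E[λ|data] = 4·152/72 = 76/9.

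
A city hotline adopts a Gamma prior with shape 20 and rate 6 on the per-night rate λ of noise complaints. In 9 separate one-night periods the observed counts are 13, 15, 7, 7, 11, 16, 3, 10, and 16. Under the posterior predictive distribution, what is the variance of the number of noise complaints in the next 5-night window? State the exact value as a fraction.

472/9

Total count: 13 + 15 + 7 + 7 + 11 + 16 + 3 + 10 + 16 = 98.
Total exposure: 9 nights.
Posterior: α' = 20 + 98 = 118, β' = 6 + 9 = 15.
The posterior predictive for a window of length T is Negative Binomial with variance T·α'·(β'+T)/β'² = 5·118·20/225 = 472/9.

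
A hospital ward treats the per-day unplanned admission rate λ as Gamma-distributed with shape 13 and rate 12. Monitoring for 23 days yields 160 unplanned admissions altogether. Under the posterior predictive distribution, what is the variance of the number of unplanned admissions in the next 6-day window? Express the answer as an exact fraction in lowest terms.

Total count 160 over total exposure 23 days.
Posterior: α' = 13 + 160 = 173, β' = 12 + 23 = 35.
The posterior predictive for a window of length T is Negative Binomial with variance T·α'·(β'+T)/β'² = 6·173·41/1225 = 42558/1225.

42558/1225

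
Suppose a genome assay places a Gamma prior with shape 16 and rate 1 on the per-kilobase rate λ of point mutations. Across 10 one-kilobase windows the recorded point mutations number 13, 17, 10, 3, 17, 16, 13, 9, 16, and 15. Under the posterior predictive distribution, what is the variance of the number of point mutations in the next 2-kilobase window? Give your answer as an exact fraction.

3770/121

Total count: 13 + 17 + 10 + 3 + 17 + 16 + 13 + 9 + 16 + 15 = 129.
Total exposure: 10 kilobases.
By Gamma–Poisson conjugacy, the posterior is Gamma(α + Σx, β + Σt) = Gamma(16 + 129, 1 + 10) = Gamma(145, 11).
The posterior predictive for a window of length T is Negative Binomial with variance T·α'·(β'+T)/β'² = 2·145·13/121 = 3770/121.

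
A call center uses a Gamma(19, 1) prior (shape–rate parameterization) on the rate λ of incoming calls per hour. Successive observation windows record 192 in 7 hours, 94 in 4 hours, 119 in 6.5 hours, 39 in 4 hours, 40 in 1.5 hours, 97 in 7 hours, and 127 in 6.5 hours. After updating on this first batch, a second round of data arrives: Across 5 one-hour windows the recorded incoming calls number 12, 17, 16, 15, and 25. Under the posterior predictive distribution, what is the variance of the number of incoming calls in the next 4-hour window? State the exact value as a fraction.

604128/7225

Total count: 192 + 94 + 119 + 39 + 40 + 97 + 127 = 708.
Total exposure: 7 + 4 + 6.5 + 4 + 1.5 + 7 + 6.5 = 36.5 hours.
After the first batch: Gamma(19 + 708, 1 + 36.5) = Gamma(727, 75/2).
Total count: 12 + 17 + 16 + 15 + 25 = 85.
Total exposure: 5 hours.
After the second batch: Gamma(727 + 85, 75/2 + 5) = Gamma(812, 85/2).
The posterior predictive for a window of length T is Negative Binomial with variance T·α'·(β'+T)/β'² = 4·812·(93/2)/(7225/4) = 604128/7225.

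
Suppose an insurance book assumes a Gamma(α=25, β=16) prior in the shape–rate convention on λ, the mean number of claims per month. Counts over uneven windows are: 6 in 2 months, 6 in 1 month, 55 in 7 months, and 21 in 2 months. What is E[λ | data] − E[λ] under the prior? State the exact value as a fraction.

277/112

Total count: 6 + 6 + 55 + 21 = 88.
Total exposure: 2 + 1 + 7 + 2 = 12 months.
Conjugate update: add total count to the shape and total exposure to the rate, giving Gamma(113, 28).
Posterior mean = 113/28 = 113/28; prior mean = 25/16 = 25/16. Difference = 113/28 − 25/16 = 277/112.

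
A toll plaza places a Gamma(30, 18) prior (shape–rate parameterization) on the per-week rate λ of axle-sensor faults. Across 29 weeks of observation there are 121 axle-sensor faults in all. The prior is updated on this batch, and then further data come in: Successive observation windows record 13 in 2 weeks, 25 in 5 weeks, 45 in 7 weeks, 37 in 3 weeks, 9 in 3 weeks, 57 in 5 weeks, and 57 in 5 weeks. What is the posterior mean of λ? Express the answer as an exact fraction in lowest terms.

394/77

Total count 121 over total exposure 29 weeks.
After the first batch: Gamma(30 + 121, 18 + 29) = Gamma(151, 47).
Total count: 13 + 25 + 45 + 37 + 9 + 57 + 57 = 243.
Total exposure: 2 + 5 + 7 + 3 + 3 + 5 + 5 = 30 weeks.
After the second batch: Gamma(151 + 243, 47 + 30) = Gamma(394, 77).
Posterior mean = α'/β' = 394/77.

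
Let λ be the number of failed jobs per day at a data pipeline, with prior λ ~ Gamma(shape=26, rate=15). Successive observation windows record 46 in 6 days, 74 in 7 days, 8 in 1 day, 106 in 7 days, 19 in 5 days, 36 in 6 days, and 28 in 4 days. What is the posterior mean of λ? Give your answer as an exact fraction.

343/51

Total count: 46 + 74 + 8 + 106 + 19 + 36 + 28 = 317.
Total exposure: 6 + 7 + 1 + 7 + 5 + 6 + 4 = 36 days.
By Gamma–Poisson conjugacy, the posterior is Gamma(α + Σx, β + Σt) = Gamma(26 + 317, 15 + 36) = Gamma(343, 51).
Posterior mean = α'/β' = 343/51.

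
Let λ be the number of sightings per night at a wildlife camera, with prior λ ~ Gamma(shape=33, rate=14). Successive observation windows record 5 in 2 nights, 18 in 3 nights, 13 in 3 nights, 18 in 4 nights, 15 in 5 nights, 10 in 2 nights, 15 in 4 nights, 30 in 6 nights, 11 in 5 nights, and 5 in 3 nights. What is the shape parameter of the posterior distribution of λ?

Total count: 5 + 18 + 13 + 18 + 15 + 10 + 15 + 30 + 11 + 5 = 140.
Total exposure: 2 + 3 + 3 + 4 + 5 + 2 + 4 + 6 + 5 + 3 = 37 nights.
Gamma(α, β) with Poisson data over total exposure Σt gives posterior Gamma(α+Σx, β+Σt) = Gamma(173, 51).

173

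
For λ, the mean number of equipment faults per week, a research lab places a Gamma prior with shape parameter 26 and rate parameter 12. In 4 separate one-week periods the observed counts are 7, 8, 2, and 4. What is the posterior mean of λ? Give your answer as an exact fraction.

Total count: 7 + 8 + 2 + 4 = 21.
Total exposure: 4 weeks.
Posterior: α' = 26 + 21 = 47, β' = 12 + 4 = 16.
Posterior mean = α'/β' = 47/16.

47/16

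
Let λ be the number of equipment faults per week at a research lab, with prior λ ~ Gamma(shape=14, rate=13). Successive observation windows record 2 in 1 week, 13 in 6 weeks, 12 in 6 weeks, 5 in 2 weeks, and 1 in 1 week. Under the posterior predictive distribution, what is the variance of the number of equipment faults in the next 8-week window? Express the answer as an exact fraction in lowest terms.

13912/841

Total count: 2 + 13 + 12 + 5 + 1 = 33.
Total exposure: 1 + 6 + 6 + 2 + 1 = 16 weeks.
Gamma(α, β) with Poisson data over total exposure Σt gives posterior Gamma(α+Σx, β+Σt) = Gamma(47, 29).
The posterior predictive for a window of length T is Negative Binomial with variance T·α'·(β'+T)/β'² = 8·47·37/841 = 13912/841.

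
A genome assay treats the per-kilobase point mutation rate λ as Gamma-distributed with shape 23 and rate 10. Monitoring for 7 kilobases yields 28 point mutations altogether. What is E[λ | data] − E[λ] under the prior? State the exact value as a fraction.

7/10

Total count 28 over total exposure 7 kilobases.
The Gamma prior is conjugate for the Poisson rate, so λ | data ~ Gamma(23+28, 10+7) = Gamma(51, 17).
Posterior mean = 51/17 = 3; prior mean = 23/10 = 23/10. Difference = 3 − 23/10 = 7/10.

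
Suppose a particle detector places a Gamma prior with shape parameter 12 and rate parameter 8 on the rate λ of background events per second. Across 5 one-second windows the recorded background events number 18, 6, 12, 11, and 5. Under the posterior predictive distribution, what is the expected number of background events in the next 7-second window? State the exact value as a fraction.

448/13

Total count: 18 + 6 + 12 + 11 + 5 = 52.
Total exposure: 5 seconds.
Posterior: α' = 12 + 52 = 64, β' = 8 + 5 = 13.
Predictive mean over a 7-second window = T·E[λ|data] = 7·64/13 = 448/13.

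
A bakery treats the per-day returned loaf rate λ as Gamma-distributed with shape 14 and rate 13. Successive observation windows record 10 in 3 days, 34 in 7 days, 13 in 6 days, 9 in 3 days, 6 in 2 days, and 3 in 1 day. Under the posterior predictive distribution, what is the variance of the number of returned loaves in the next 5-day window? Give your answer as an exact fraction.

712/49

Total count: 10 + 34 + 13 + 9 + 6 + 3 = 75.
Total exposure: 3 + 7 + 6 + 3 + 2 + 1 = 22 days.
The Gamma prior is conjugate for the Poisson rate, so λ | data ~ Gamma(14+75, 13+22) = Gamma(89, 35).
The posterior predictive for a window of length T is Negative Binomial with variance T·α'·(β'+T)/β'² = 5·89·40/1225 = 712/49.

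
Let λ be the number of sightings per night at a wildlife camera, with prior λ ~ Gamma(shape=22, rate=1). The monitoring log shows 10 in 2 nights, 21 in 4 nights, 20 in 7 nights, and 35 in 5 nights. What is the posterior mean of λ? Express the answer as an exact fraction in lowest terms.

108/19

Total count: 10 + 21 + 20 + 35 = 86.
Total exposure: 2 + 4 + 7 + 5 = 18 nights.
Conjugate update: add total count to the shape and total exposure to the rate, giving Gamma(108, 19).
Posterior mean = α'/β' = 108/19.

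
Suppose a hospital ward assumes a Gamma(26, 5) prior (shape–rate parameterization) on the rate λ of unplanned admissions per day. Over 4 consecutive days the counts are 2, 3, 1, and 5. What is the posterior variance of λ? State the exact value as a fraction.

Total count: 2 + 3 + 1 + 5 = 11.
Total exposure: 4 days.
The Gamma prior is conjugate for the Poisson rate, so λ | data ~ Gamma(26+11, 5+4) = Gamma(37, 9).
Posterior variance = α'/β'² = 37/81.

37/81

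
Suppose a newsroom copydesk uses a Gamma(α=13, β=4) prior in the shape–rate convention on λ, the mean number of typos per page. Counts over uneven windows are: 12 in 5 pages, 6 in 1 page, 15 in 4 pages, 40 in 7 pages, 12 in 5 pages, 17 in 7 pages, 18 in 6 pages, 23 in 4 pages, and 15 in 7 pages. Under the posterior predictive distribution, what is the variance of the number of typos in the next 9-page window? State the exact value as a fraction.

90801/2500

Total count: 12 + 6 + 15 + 40 + 12 + 17 + 18 + 23 + 15 = 158.
Total exposure: 5 + 1 + 4 + 7 + 5 + 7 + 6 + 4 + 7 = 46 pages.
Gamma(α, β) with Poisson data over total exposure Σt gives posterior Gamma(α+Σx, β+Σt) = Gamma(171, 50).
The posterior predictive for a window of length T is Negative Binomial with variance T·α'·(β'+T)/β'² = 9·171·59/2500 = 90801/2500.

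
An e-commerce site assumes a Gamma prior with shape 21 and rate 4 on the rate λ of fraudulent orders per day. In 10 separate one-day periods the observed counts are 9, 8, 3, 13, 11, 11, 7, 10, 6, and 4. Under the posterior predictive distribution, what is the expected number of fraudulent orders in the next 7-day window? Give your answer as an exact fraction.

Total count: 9 + 8 + 3 + 13 + 11 + 11 + 7 + 10 + 6 + 4 = 82.
Total exposure: 10 days.
Conjugate update: add total count to the shape and total exposure to the rate, giving Gamma(103, 14).
Predictive mean over a 7-day window = T·E[λ|data] = 7·103/14 = 103/2.

103/2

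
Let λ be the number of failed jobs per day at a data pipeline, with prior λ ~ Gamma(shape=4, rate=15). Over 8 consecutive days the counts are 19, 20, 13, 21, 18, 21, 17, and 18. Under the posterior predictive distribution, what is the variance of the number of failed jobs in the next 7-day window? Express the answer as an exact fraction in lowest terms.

Total count: 19 + 20 + 13 + 21 + 18 + 21 + 17 + 18 = 147.
Total exposure: 8 days.
Posterior: α' = 4 + 147 = 151, β' = 15 + 8 = 23.
The posterior predictive for a window of length T is Negative Binomial with variance T·α'·(β'+T)/β'² = 7·151·30/529 = 31710/529.

31710/529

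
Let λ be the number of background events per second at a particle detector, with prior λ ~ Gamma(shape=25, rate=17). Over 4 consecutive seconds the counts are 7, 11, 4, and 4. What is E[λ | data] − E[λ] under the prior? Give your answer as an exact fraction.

Total count: 7 + 11 + 4 + 4 = 26.
Total exposure: 4 seconds.
Gamma(α, β) with Poisson data over total exposure Σt gives posterior Gamma(α+Σx, β+Σt) = Gamma(51, 21).
Posterior mean = 51/21 = 17/7; prior mean = 25/17 = 25/17. Difference = 17/7 − 25/17 = 114/119.

114/119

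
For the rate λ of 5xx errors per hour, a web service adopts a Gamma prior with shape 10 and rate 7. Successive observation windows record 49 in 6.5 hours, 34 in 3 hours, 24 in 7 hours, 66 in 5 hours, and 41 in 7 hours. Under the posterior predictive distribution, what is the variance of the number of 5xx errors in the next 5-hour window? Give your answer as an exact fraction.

Total count: 49 + 34 + 24 + 66 + 41 = 214.
Total exposure: 6.5 + 3 + 7 + 5 + 7 = 28.5 hours.
Gamma(α, β) with Poisson data over total exposure Σt gives posterior Gamma(α+Σx, β+Σt) = Gamma(224, 71/2).
The posterior predictive for a window of length T is Negative Binomial with variance T·α'·(β'+T)/β'² = 5·224·(81/2)/(5041/4) = 181440/5041.

181440/5041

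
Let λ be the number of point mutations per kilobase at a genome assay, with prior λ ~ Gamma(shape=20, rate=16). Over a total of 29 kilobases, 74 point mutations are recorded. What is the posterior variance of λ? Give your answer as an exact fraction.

Total count 74 over total exposure 29 kilobases.
Gamma(α, β) with Poisson data over total exposure Σt gives posterior Gamma(α+Σx, β+Σt) = Gamma(94, 45).
Posterior variance = α'/β'² = 94/2025.

94/2025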